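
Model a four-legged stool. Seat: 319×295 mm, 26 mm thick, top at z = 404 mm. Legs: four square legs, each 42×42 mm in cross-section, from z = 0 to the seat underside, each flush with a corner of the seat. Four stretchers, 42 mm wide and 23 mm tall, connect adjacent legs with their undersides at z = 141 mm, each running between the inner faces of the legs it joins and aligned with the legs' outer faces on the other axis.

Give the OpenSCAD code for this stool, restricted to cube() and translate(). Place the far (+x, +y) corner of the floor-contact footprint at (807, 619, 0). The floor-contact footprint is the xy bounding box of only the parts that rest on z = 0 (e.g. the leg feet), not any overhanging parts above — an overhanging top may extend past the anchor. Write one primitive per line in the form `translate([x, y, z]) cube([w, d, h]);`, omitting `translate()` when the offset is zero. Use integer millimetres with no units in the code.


translate([488, 324, 378]) cube([319, 295, 26]);
translate([488, 324, 0]) cube([42, 42, 378]);
translate([765, 324, 0]) cube([42, 42, 378]);
translate([488, 577, 0]) cube([42, 42, 378]);
translate([765, 577, 0]) cube([42, 42, 378]);
translate([530, 324, 141]) cube([235, 42, 23]);
translate([530, 577, 141]) cube([235, 42, 23]);
translate([488, 366, 141]) cube([42, 211, 23]);
translate([765, 366, 141]) cube([42, 211, 23]);


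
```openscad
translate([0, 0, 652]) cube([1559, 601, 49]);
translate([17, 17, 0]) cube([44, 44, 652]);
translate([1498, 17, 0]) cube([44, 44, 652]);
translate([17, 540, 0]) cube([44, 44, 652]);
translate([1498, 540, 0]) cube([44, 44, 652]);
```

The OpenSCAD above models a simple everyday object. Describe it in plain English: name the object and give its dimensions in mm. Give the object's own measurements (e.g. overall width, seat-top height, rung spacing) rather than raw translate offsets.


A table: top 1559 mm (x) × 601 mm (y), 49 mm thick, upper face at z = 701 mm, on four 44×44 mm square legs, each inset 17 mm from the nearest pair of top edges from z = 0 to the bottom of the top.


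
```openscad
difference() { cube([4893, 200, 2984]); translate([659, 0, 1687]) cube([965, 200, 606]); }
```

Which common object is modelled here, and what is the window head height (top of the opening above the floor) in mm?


A wall with a window opening. The window head height is 2293 mm.

A wall with a rectangular opening subtracted — a window. Sill at z = 1687, opening 606 mm tall, so the head is at 1687 + 606 = 2293 mm.


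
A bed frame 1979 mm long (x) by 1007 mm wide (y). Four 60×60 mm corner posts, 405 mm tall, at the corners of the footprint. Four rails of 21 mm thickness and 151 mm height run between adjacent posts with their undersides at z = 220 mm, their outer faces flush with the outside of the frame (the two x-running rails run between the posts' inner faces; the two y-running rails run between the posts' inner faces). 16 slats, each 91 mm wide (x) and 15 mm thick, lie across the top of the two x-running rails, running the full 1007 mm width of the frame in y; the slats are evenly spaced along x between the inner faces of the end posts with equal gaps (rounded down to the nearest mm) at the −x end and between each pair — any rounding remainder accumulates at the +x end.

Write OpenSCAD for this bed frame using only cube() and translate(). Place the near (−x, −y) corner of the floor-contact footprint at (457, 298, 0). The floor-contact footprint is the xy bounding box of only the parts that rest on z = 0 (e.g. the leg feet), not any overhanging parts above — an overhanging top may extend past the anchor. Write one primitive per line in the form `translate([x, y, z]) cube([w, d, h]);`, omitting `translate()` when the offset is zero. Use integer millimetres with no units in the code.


// slat z = rail_z + rail_h = 220 + 151 = 371
// slat gap = ⌊(1859 − 16·91) / 17⌋ = 23
translate([457, 298, 0]) cube([60, 60, 405]);
translate([457, 1245, 0]) cube([60, 60, 405]);
translate([2376, 298, 0]) cube([60, 60, 405]);
translate([2376, 1245, 0]) cube([60, 60, 405]);
translate([517, 298, 220]) cube([1859, 21, 151]);
translate([517, 1284, 220]) cube([1859, 21, 151]);
translate([457, 358, 220]) cube([21, 887, 151]);
translate([2415, 358, 220]) cube([21, 887, 151]);
translate([540, 298, 371]) cube([91, 1007, 15]);
translate([654, 298, 371]) cube([91, 1007, 15]);
translate([768, 298, 371]) cube([91, 1007, 15]);
translate([882, 298, 371]) cube([91, 1007, 15]);
translate([996, 298, 371]) cube([91, 1007, 15]);
translate([1110, 298, 371]) cube([91, 1007, 15]);
translate([1224, 298, 371]) cube([91, 1007, 15]);
translate([1338, 298, 371]) cube([91, 1007, 15]);
translate([1452, 298, 371]) cube([91, 1007, 15]);
translate([1566, 298, 371]) cube([91, 1007, 15]);
translate([1680, 298, 371]) cube([91, 1007, 15]);
translate([1794, 298, 371]) cube([91, 1007, 15]);
translate([1908, 298, 371]) cube([91, 1007, 15]);
translate([2022, 298, 371]) cube([91, 1007, 15]);
translate([2136, 298, 371]) cube([91, 1007, 15]);
translate([2250, 298, 371]) cube([91, 1007, 15]);


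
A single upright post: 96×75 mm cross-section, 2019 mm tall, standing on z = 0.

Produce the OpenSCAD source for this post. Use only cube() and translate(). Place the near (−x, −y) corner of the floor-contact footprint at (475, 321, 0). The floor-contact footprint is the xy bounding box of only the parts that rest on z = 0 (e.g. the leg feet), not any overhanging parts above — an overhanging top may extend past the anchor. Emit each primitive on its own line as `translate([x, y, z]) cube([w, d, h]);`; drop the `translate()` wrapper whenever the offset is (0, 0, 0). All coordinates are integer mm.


translate([475, 321, 0]) cube([96, 75, 2019]);


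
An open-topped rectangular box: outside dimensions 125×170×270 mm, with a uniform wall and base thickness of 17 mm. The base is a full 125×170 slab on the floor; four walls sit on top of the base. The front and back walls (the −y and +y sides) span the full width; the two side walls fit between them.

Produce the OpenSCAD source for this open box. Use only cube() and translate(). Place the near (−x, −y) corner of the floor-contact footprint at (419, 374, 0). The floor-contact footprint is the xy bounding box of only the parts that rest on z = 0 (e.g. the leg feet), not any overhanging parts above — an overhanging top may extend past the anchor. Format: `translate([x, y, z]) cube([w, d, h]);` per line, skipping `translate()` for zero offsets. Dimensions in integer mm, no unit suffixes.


translate([419, 374, 0]) cube([125, 170, 17]);
translate([419, 374, 17]) cube([125, 17, 253]);
translate([419, 527, 17]) cube([125, 17, 253]);
translate([419, 391, 17]) cube([17, 136, 253]);
translate([527, 391, 17]) cube([17, 136, 253]);


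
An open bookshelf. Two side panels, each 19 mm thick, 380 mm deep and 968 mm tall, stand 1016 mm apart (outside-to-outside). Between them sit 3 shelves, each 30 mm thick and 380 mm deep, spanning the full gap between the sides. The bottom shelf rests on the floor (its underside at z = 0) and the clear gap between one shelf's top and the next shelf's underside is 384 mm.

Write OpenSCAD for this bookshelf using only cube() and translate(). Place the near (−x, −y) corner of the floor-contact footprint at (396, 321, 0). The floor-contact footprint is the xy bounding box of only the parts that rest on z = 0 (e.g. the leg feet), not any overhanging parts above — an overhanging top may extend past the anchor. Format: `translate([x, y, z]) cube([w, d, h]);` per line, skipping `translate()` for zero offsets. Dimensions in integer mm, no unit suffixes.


translate([396, 321, 0]) cube([19, 380, 968]);
translate([1393, 321, 0]) cube([19, 380, 968]);
translate([415, 321, 0]) cube([978, 380, 30]);
translate([415, 321, 414]) cube([978, 380, 30]);
translate([415, 321, 828]) cube([978, 380, 30]);


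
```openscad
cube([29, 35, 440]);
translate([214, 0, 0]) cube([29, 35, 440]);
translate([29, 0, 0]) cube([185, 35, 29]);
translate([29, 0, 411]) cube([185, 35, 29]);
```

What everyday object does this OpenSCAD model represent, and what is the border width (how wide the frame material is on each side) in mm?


A picture frame. The border width is 29 mm.

Four thin pieces enclosing a rectangular opening — a picture frame. The two full-height stiles are 440 mm tall; the top rail sits at z = 411 and is 29 mm tall, so the border above the opening is 440 − 411 = 29 mm, matching the stile x-width.


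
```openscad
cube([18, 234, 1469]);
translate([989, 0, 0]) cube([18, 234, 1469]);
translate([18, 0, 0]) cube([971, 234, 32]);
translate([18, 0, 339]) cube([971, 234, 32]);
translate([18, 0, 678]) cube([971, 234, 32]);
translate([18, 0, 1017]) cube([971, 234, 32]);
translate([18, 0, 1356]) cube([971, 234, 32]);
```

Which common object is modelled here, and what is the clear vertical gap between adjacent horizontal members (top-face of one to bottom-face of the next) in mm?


A bookshelf. The clear shelf gap is 307 mm.

Two tall side panels with 5 horizontal boards between them — a bookshelf. The first two shelf undersides are at z = 0 and z = 339; with shelf thickness 32, the clear gap is 339 − 0 − 32 = 307 mm.


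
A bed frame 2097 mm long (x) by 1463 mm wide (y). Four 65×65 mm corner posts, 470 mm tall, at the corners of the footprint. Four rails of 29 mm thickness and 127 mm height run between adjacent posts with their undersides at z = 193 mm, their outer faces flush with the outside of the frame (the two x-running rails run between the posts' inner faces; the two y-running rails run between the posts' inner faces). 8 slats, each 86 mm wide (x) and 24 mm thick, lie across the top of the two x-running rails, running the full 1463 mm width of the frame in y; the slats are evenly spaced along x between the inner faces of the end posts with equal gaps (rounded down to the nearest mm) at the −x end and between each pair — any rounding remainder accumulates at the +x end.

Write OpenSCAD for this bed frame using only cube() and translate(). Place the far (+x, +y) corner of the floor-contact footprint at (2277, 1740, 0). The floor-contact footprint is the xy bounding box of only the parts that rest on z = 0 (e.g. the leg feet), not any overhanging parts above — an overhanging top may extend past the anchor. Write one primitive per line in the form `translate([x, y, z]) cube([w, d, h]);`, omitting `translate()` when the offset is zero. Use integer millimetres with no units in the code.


translate([180, 277, 0]) cube([65, 65, 470]);
translate([180, 1675, 0]) cube([65, 65, 470]);
translate([2212, 277, 0]) cube([65, 65, 470]);
translate([2212, 1675, 0]) cube([65, 65, 470]);
translate([245, 277, 193]) cube([1967, 29, 127]);
translate([245, 1711, 193]) cube([1967, 29, 127]);
translate([180, 342, 193]) cube([29, 1333, 127]);
translate([2248, 342, 193]) cube([29, 1333, 127]);
translate([387, 277, 320]) cube([86, 1463, 24]);
translate([615, 277, 320]) cube([86, 1463, 24]);
translate([843, 277, 320]) cube([86, 1463, 24]);
translate([1071, 277, 320]) cube([86, 1463, 24]);
translate([1299, 277, 320]) cube([86, 1463, 24]);
translate([1527, 277, 320]) cube([86, 1463, 24]);
translate([1755, 277, 320]) cube([86, 1463, 24]);
translate([1983, 277, 320]) cube([86, 1463, 24]);


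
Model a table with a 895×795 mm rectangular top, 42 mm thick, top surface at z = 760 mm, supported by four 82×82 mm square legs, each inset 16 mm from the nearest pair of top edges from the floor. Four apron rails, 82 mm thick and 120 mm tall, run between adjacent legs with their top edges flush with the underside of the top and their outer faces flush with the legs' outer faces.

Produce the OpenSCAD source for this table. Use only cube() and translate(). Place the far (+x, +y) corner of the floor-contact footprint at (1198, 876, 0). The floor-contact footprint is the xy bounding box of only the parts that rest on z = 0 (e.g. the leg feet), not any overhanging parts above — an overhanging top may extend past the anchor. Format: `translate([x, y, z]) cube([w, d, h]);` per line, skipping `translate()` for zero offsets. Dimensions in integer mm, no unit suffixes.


translate([319, 97, 718]) cube([895, 795, 42]);
translate([335, 113, 0]) cube([82, 82, 718]);
translate([1116, 113, 0]) cube([82, 82, 718]);
translate([335, 794, 0]) cube([82, 82, 718]);
translate([1116, 794, 0]) cube([82, 82, 718]);
translate([417, 113, 598]) cube([699, 82, 120]);
translate([417, 794, 598]) cube([699, 82, 120]);
translate([335, 195, 598]) cube([82, 599, 120]);
translate([1116, 195, 598]) cube([82, 599, 120]);


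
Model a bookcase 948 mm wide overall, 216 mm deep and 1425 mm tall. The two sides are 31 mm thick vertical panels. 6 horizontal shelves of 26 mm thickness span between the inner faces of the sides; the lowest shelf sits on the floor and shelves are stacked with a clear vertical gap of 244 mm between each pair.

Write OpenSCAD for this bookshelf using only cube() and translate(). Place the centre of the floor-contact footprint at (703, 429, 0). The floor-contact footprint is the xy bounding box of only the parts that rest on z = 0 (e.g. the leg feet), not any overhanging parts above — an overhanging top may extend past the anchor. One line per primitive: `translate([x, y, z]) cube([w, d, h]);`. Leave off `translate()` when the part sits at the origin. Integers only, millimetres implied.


translate([229, 321, 0]) cube([31, 216, 1425]);
translate([1146, 321, 0]) cube([31, 216, 1425]);
translate([260, 321, 0]) cube([886, 216, 26]);
translate([260, 321, 270]) cube([886, 216, 26]);
translate([260, 321, 540]) cube([886, 216, 26]);
translate([260, 321, 810]) cube([886, 216, 26]);
translate([260, 321, 1080]) cube([886, 216, 26]);
translate([260, 321, 1350]) cube([886, 216, 26]);


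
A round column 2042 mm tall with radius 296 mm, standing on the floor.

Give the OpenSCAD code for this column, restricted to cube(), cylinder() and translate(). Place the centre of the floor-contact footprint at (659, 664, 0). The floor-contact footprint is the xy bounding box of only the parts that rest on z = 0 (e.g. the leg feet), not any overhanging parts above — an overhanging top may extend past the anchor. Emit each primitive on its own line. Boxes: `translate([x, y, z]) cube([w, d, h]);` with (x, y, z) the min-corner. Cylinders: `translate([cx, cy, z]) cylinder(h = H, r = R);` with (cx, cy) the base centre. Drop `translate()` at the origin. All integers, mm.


translate([659, 664, 0]) cylinder(h = 2042, r = 296);


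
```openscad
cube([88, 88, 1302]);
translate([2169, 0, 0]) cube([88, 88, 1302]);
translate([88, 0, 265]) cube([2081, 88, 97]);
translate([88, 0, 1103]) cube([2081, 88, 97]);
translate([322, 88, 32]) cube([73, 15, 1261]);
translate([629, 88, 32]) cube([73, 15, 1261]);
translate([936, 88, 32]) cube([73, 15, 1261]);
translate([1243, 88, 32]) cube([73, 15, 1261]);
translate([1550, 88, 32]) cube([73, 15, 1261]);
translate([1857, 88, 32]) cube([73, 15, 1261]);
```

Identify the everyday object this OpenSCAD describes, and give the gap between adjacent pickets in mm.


A fence section. The picket gap is 234 mm.

Two posts, two rails, 6 pickets — a fence section. Span 2081 mm holds 6 pickets of 73 mm with 7 equal gaps: ⌊(2081 − 6·73) / 7⌋ = 234 mm.


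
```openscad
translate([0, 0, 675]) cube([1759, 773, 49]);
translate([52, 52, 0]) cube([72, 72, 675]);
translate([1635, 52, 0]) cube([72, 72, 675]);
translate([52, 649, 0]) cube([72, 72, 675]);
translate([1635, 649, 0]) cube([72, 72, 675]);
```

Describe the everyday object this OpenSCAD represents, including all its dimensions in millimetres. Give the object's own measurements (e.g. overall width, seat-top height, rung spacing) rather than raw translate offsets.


A table: top 1759 mm (x) × 773 mm (y), 49 mm thick, upper face at z = 724 mm, on four 72×72 mm square legs, each inset 52 mm from the nearest pair of top edges from z = 0 to the bottom of the top.


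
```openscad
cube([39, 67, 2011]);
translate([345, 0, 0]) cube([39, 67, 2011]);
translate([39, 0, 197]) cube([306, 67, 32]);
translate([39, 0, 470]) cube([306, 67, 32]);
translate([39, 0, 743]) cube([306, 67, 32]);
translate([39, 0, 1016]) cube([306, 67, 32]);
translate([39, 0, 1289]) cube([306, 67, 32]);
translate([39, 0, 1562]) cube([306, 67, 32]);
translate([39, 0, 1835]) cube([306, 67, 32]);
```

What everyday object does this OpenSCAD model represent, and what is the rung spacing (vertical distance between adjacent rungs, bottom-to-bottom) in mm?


A ladder. The rung spacing is 273 mm.

Two tall 39×67 posts with 7 short bars between them — a ladder. Adjacent rungs sit at z = 197 and z = 470, so the spacing is 470 − 197 = 273 mm.


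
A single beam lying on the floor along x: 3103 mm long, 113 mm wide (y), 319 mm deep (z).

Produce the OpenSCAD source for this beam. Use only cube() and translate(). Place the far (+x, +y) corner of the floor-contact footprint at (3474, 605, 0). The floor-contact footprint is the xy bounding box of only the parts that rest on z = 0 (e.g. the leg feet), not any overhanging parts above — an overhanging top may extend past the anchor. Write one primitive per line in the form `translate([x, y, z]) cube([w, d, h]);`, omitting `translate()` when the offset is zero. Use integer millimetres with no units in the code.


translate([371, 492, 0]) cube([3103, 113, 319]);


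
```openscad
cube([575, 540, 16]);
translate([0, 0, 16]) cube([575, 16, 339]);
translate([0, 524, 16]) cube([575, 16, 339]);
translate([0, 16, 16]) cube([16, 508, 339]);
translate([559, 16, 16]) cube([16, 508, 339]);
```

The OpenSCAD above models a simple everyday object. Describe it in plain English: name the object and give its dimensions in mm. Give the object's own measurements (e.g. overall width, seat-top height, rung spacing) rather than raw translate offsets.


An open-topped rectangular box: outside dimensions 575×540×355 mm, with a uniform wall and base thickness of 16 mm. The base is a full 575×540 slab on the floor; four walls sit on top of the base. The front and back walls (the −y and +y sides) span the full width; the two side walls fit between them.


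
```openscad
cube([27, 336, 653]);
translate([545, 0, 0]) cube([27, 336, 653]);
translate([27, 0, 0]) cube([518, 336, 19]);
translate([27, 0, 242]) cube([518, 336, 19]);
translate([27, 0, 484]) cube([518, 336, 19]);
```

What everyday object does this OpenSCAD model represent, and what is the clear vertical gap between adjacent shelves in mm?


A bookshelf. The clear shelf gap is 223 mm.

Two tall side panels with 3 horizontal boards between them — a bookshelf. The first two shelf undersides are at z = 0 and z = 242; with shelf thickness 19, the clear gap is 242 − 0 − 19 = 223 mm.


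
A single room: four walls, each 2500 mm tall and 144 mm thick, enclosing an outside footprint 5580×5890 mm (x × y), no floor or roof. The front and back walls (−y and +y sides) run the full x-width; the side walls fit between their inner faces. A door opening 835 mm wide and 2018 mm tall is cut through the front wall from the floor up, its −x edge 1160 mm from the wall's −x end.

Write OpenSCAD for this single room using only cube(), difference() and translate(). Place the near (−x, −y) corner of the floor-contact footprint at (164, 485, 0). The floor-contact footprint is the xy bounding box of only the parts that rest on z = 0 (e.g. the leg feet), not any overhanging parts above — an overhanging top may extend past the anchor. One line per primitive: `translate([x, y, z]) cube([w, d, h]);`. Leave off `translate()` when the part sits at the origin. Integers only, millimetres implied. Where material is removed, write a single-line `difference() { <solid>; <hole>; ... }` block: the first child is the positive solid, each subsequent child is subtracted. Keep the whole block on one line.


difference() { translate([164, 485, 0]) cube([5580, 144, 2500]); translate([1324, 485, 0]) cube([835, 144, 2018]); }
translate([164, 6231, 0]) cube([5580, 144, 2500]);
translate([164, 629, 0]) cube([144, 5602, 2500]);
translate([5600, 629, 0]) cube([144, 5602, 2500]);


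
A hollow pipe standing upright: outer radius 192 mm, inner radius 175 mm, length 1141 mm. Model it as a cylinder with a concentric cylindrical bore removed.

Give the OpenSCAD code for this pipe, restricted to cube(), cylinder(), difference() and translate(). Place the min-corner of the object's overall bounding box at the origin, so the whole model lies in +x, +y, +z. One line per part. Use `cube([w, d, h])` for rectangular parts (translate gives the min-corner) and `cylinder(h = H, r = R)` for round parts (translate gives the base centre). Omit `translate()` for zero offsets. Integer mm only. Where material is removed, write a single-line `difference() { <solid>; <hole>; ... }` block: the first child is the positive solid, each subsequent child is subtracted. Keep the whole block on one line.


difference() { translate([192, 192, 0]) cylinder(h = 1141, r = 192); translate([192, 192, 0]) cylinder(h = 1141, r = 175); }


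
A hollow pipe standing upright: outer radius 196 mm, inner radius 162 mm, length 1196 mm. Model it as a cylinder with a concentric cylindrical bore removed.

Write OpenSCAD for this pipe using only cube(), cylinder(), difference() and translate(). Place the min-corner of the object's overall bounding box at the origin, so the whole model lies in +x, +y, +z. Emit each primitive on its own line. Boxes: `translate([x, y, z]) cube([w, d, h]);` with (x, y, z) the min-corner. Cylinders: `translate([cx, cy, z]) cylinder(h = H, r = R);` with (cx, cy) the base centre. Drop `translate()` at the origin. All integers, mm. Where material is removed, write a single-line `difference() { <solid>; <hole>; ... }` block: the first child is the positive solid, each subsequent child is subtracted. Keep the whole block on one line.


difference() { translate([196, 196, 0]) cylinder(h = 1196, r = 196); translate([196, 196, 0]) cylinder(h = 1196, r = 162); }


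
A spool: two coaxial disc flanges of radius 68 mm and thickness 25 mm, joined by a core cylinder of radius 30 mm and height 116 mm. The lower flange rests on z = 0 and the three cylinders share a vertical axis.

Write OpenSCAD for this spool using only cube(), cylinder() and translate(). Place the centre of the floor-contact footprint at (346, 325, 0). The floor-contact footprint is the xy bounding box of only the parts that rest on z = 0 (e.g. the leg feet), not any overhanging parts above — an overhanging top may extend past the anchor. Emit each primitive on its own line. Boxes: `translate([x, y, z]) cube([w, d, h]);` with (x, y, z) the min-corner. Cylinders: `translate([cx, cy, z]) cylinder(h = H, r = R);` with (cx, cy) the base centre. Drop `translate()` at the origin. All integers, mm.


translate([346, 325, 0]) cylinder(h = 25, r = 68);
translate([346, 325, 25]) cylinder(h = 116, r = 30);
translate([346, 325, 141]) cylinder(h = 25, r = 68);


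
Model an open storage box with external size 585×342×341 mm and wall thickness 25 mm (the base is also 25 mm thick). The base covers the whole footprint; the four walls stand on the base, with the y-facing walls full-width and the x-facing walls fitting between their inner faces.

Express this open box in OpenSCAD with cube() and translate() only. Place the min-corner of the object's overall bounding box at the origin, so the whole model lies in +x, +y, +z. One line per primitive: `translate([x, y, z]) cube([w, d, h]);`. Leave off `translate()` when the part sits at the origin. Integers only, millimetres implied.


cube([585, 342, 25]);
translate([0, 0, 25]) cube([585, 25, 316]);
translate([0, 317, 25]) cube([585, 25, 316]);
translate([0, 25, 25]) cube([25, 292, 316]);
translate([560, 25, 25]) cube([25, 292, 316]);


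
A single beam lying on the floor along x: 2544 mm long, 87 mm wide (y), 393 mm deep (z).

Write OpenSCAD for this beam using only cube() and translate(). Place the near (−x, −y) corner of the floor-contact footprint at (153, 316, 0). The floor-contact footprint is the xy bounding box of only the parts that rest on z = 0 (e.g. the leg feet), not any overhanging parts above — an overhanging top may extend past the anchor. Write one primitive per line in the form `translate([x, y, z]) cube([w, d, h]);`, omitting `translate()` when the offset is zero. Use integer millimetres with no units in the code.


translate([153, 316, 0]) cube([2544, 87, 393]);


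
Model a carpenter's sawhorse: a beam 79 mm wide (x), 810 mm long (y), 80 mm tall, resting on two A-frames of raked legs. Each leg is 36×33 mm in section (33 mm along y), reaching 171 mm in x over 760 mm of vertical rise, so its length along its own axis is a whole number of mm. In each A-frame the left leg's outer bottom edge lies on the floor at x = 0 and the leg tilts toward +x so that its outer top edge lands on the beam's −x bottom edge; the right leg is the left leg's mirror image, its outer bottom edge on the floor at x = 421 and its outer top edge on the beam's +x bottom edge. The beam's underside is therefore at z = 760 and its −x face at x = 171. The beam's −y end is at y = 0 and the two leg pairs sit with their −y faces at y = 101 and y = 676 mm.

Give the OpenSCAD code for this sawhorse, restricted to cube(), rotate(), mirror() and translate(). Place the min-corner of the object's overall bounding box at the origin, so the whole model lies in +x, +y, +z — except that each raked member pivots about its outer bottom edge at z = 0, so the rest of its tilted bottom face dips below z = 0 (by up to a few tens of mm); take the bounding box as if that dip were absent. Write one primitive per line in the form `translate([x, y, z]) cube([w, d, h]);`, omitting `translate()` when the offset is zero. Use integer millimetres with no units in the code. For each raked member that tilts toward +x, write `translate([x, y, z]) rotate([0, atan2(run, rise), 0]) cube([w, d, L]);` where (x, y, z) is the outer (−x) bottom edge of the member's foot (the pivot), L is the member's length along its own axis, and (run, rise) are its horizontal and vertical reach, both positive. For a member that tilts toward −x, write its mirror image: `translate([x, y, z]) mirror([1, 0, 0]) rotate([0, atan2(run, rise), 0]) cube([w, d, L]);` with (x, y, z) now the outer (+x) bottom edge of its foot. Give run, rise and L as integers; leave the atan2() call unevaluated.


translate([171, 0, 760]) cube([79, 810, 80]);
translate([0, 101, 0]) rotate([0, atan2(171, 760), 0]) cube([36, 33, 779]);
translate([421, 101, 0]) mirror([1, 0, 0]) rotate([0, atan2(171, 760), 0]) cube([36, 33, 779]);
translate([0, 676, 0]) rotate([0, atan2(171, 760), 0]) cube([36, 33, 779]);
translate([421, 676, 0]) mirror([1, 0, 0]) rotate([0, atan2(171, 760), 0]) cube([36, 33, 779]);


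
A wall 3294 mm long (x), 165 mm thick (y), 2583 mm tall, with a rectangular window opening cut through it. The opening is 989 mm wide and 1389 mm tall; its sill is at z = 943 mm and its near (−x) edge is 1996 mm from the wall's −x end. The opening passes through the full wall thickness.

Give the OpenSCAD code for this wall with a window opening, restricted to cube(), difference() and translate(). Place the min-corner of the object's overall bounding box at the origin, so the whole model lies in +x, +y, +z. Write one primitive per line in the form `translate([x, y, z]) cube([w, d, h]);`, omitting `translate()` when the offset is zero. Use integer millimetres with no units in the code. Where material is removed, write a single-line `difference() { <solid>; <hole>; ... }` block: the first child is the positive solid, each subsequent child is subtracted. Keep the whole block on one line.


difference() { cube([3294, 165, 2583]); translate([1996, 0, 943]) cube([989, 165, 1389]); }


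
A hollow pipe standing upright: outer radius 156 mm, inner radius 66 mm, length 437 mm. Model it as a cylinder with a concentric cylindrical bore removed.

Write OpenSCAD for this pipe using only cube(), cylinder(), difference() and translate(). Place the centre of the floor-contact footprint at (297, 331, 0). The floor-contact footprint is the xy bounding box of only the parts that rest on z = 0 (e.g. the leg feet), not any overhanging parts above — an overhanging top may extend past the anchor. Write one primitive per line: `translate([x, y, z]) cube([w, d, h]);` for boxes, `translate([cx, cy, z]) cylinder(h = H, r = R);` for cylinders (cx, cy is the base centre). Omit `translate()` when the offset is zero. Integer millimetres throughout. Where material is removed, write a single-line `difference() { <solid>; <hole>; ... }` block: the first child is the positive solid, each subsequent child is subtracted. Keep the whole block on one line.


difference() { translate([297, 331, 0]) cylinder(h = 437, r = 156); translate([297, 331, 0]) cylinder(h = 437, r = 66); }


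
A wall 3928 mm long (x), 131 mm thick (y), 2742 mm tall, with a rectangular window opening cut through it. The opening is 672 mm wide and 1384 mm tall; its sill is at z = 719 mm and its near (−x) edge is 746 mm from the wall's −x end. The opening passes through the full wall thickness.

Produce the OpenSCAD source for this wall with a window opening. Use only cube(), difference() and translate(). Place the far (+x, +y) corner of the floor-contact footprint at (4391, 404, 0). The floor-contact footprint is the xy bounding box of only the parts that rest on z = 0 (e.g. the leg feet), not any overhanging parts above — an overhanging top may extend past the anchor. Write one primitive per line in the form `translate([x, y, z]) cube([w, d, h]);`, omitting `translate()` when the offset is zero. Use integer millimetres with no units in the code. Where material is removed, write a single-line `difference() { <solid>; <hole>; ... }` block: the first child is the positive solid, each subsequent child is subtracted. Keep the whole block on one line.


difference() { translate([463, 273, 0]) cube([3928, 131, 2742]); translate([1209, 273, 719]) cube([672, 131, 1384]); }


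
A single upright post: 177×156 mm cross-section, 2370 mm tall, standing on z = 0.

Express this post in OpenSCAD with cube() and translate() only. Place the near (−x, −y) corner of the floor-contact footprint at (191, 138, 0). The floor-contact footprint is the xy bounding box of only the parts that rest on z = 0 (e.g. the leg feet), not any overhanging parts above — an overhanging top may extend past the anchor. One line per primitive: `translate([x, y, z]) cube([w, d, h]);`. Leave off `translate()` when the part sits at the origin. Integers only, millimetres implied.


translate([191, 138, 0]) cube([177, 156, 2370]);


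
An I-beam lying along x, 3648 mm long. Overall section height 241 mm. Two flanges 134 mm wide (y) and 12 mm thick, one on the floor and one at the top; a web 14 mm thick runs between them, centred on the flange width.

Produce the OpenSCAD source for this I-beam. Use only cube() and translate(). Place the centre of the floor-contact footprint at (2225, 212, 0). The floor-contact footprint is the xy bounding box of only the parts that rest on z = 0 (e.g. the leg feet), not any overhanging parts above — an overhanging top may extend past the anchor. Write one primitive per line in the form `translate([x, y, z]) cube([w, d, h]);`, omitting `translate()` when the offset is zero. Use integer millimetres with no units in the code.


translate([401, 145, 0]) cube([3648, 134, 12]);
translate([401, 205, 12]) cube([3648, 14, 217]);
translate([401, 145, 229]) cube([3648, 134, 12]);


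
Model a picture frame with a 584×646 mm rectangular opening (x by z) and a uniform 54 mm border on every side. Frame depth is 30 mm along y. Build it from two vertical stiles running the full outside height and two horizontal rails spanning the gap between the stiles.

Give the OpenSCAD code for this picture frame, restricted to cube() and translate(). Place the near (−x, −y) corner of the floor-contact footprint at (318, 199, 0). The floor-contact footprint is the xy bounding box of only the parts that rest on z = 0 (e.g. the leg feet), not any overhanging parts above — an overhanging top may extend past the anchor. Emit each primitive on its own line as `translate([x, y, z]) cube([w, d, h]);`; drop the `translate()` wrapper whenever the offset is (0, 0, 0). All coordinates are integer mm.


translate([318, 199, 0]) cube([54, 30, 754]);
translate([956, 199, 0]) cube([54, 30, 754]);
translate([372, 199, 0]) cube([584, 30, 54]);
translate([372, 199, 700]) cube([584, 30, 54]);


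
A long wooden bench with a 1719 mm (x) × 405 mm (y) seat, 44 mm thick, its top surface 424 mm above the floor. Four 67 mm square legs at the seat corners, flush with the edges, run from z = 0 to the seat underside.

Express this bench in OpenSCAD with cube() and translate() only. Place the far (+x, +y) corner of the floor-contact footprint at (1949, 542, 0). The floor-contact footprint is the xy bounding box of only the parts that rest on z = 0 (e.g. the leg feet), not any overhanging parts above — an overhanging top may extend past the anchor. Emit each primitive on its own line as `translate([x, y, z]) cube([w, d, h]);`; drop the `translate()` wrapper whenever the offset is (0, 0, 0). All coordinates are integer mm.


translate([230, 137, 380]) cube([1719, 405, 44]);
translate([230, 137, 0]) cube([67, 67, 380]);
translate([230, 475, 0]) cube([67, 67, 380]);
translate([1882, 137, 0]) cube([67, 67, 380]);
translate([1882, 475, 0]) cube([67, 67, 380]);


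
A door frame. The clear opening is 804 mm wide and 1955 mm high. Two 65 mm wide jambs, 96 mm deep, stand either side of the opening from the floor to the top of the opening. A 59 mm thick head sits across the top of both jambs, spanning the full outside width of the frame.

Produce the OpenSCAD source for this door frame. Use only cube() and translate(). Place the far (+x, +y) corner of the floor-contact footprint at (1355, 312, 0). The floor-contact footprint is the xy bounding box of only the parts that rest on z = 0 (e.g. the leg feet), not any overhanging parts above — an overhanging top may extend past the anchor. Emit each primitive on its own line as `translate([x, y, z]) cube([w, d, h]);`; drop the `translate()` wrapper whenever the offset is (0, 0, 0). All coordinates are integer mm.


translate([421, 216, 0]) cube([65, 96, 1955]);
translate([1290, 216, 0]) cube([65, 96, 1955]);
translate([421, 216, 1955]) cube([934, 96, 59]);


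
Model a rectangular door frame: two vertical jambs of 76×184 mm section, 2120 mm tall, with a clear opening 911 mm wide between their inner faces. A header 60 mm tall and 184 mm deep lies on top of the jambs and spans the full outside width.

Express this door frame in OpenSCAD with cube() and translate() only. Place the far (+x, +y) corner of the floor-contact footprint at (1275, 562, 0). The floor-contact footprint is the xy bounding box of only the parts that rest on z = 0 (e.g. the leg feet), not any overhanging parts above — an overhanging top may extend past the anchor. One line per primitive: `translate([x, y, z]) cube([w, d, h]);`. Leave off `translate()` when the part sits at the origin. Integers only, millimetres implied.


translate([212, 378, 0]) cube([76, 184, 2120]);
translate([1199, 378, 0]) cube([76, 184, 2120]);
translate([212, 378, 2120]) cube([1063, 184, 60]);


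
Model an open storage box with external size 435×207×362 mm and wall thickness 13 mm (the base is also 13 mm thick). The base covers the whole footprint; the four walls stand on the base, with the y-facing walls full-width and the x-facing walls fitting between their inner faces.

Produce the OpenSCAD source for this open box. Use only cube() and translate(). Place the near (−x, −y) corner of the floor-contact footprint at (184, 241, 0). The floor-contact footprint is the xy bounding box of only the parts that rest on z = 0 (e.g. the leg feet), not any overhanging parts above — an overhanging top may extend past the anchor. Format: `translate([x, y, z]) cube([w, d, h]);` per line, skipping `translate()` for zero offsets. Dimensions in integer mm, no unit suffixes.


translate([184, 241, 0]) cube([435, 207, 13]);
translate([184, 241, 13]) cube([435, 13, 349]);
translate([184, 435, 13]) cube([435, 13, 349]);
translate([184, 254, 13]) cube([13, 181, 349]);
translate([606, 254, 13]) cube([13, 181, 349]);


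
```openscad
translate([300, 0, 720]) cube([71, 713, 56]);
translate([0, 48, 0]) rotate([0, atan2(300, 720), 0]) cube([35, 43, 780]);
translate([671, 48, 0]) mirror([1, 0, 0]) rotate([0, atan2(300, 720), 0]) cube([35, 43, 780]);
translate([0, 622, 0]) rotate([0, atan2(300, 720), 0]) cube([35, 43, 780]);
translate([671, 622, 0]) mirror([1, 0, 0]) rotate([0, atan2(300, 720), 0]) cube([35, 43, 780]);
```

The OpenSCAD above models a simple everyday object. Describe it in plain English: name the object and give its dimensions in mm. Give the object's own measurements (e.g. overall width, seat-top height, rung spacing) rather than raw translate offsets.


A sawhorse. A 71×713×56 mm beam (x, y, z) sits on two A-frame leg pairs. Each pair is two raked legs of 35×43 mm section (43 mm along y) splaying symmetrically in x. Each leg rises 720 mm vertically over 300 mm of horizontal reach and is 780 mm long along its own axis. Every leg's outer bottom edge rests on the floor and its outer top edge meets a bottom edge of the beam — the left legs (tilting toward +x) meet the beam's −x bottom edge, the right legs (their mirror images, tilting toward −x) meet its +x bottom edge — so the leg tops tuck under the beam, the beam's underside is 720 mm above the floor, and the feet are 671 mm apart outside-to-outside with the beam centred between them. The two leg pairs are set in 48 mm from either end of the beam.


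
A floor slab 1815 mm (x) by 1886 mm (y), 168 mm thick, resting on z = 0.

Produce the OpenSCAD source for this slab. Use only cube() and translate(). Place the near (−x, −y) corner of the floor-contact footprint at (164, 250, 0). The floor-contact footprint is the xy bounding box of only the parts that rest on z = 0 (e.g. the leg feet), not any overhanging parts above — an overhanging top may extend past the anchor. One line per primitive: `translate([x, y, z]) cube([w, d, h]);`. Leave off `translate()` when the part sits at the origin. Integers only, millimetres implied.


translate([164, 250, 0]) cube([1815, 1886, 168]);


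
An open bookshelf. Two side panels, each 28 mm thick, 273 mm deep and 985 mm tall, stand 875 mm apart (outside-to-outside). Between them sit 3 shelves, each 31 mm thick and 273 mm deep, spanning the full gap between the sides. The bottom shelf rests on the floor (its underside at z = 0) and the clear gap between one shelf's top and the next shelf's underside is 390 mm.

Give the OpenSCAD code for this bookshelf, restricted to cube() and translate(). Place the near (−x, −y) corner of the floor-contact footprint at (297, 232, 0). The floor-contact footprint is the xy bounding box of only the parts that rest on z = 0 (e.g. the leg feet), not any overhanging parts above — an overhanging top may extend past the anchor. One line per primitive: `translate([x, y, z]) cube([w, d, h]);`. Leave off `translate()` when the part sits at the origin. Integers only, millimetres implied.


translate([297, 232, 0]) cube([28, 273, 985]);
translate([1144, 232, 0]) cube([28, 273, 985]);
translate([325, 232, 0]) cube([819, 273, 31]);
translate([325, 232, 421]) cube([819, 273, 31]);
translate([325, 232, 842]) cube([819, 273, 31]);


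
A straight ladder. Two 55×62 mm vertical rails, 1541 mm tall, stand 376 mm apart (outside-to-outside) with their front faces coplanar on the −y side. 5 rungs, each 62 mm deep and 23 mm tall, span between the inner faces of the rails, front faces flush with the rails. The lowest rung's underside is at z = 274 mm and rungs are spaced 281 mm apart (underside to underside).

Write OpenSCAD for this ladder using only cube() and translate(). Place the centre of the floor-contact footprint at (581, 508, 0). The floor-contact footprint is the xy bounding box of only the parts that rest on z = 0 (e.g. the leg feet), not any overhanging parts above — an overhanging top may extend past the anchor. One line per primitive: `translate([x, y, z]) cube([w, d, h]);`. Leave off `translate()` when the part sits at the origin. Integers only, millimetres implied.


translate([393, 477, 0]) cube([55, 62, 1541]);
translate([714, 477, 0]) cube([55, 62, 1541]);
translate([448, 477, 274]) cube([266, 62, 23]);
translate([448, 477, 555]) cube([266, 62, 23]);
translate([448, 477, 836]) cube([266, 62, 23]);
translate([448, 477, 1117]) cube([266, 62, 23]);
translate([448, 477, 1398]) cube([266, 62, 23]);
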